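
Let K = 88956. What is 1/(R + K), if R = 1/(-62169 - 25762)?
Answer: 87931/7821990035 ≈ 1.1242e-5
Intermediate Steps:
R = -1/87931 (R = 1/(-87931) = -1/87931 ≈ -1.1373e-5)
1/(R + K) = 1/(-1/87931 + 88956) = 1/(7821990035/87931) = 87931/7821990035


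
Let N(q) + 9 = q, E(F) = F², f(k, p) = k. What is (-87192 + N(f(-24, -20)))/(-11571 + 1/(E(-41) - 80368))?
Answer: 6863473575/910487278 ≈ 7.5382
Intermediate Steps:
N(q) = -9 + q
(-87192 + N(f(-24, -20)))/(-11571 + 1/(E(-41) - 80368)) = (-87192 + (-9 - 24))/(-11571 + 1/((-41)² - 80368)) = (-87192 - 33)/(-11571 + 1/(1681 - 80368)) = -87225/(-11571 + 1/(-78687)) = -87225/(-11571 - 1/78687) = -87225/(-910487278/78687) = -87225*(-78687/910487278) = 6863473575/910487278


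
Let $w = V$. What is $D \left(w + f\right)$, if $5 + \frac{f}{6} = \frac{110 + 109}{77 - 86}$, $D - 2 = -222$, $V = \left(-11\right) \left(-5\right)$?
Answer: $26620$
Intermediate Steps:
$V = 55$
$D = -220$ ($D = 2 - 222 = -220$)
$w = 55$
$f = -176$ ($f = -30 + 6 \frac{110 + 109}{77 - 86} = -30 + 6 \frac{219}{-9} = -30 + 6 \cdot 219 \left(- \frac{1}{9}\right) = -30 + 6 \left(- \frac{73}{3}\right) = -30 - 146 = -176$)
$D \left(w + f\right) = - 220 \left(55 - 176\right) = \left(-220\right) \left(-121\right) = 26620$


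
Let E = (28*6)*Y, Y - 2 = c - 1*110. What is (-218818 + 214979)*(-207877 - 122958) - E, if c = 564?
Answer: 1269998957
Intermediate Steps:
Y = 456 (Y = 2 + (564 - 1*110) = 2 + (564 - 110) = 2 + 454 = 456)
E = 76608 (E = (28*6)*456 = 168*456 = 76608)
(-218818 + 214979)*(-207877 - 122958) - E = (-218818 + 214979)*(-207877 - 122958) - 1*76608 = -3839*(-330835) - 76608 = 1270075565 - 76608 = 1269998957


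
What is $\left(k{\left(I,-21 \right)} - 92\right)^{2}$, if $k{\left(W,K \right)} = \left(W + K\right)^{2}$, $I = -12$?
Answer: $994009$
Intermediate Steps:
$k{\left(W,K \right)} = \left(K + W\right)^{2}$
$\left(k{\left(I,-21 \right)} - 92\right)^{2} = \left(\left(-21 - 12\right)^{2} - 92\right)^{2} = \left(\left(-33\right)^{2} - 92\right)^{2} = \left(1089 - 92\right)^{2} = 997^{2} = 994009$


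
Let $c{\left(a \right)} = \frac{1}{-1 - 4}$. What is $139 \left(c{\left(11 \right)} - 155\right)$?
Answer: $- \frac{107864}{5} \approx -21573.0$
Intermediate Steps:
$c{\left(a \right)} = - \frac{1}{5}$ ($c{\left(a \right)} = \frac{1}{-5} = - \frac{1}{5}$)
$139 \left(c{\left(11 \right)} - 155\right) = 139 \left(- \frac{1}{5} - 155\right) = 139 \left(- \frac{776}{5}\right) = - \frac{107864}{5}$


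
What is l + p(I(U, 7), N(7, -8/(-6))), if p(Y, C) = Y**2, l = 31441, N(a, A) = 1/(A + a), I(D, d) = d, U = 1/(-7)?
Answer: 31490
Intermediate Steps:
U = -1/7 ≈ -0.14286
l + p(I(U, 7), N(7, -8/(-6))) = 31441 + 7**2 = 31441 + 49 = 31490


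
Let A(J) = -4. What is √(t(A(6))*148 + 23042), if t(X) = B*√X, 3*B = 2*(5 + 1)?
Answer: √(23042 + 1184*I) ≈ 151.85 + 3.899*I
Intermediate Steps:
B = 4 (B = (2*(5 + 1))/3 = (2*6)/3 = (⅓)*12 = 4)
t(X) = 4*√X
√(t(A(6))*148 + 23042) = √((4*√(-4))*148 + 23042) = √((4*(2*I))*148 + 23042) = √((8*I)*148 + 23042) = √(1184*I + 23042) = √(23042 + 1184*I)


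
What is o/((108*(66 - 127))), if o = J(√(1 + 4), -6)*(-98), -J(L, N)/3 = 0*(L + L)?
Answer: 0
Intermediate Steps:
J(L, N) = 0 (J(L, N) = -0*(L + L) = -0*2*L = -3*0 = 0)
o = 0 (o = 0*(-98) = 0)
o/((108*(66 - 127))) = 0/((108*(66 - 127))) = 0/((108*(-61))) = 0/(-6588) = 0*(-1/6588) = 0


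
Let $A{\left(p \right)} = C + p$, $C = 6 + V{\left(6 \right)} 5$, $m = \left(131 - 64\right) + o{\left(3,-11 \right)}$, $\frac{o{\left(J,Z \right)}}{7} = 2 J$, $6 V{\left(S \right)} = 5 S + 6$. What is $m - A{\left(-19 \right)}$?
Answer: $92$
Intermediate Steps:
$V{\left(S \right)} = 1 + \frac{5 S}{6}$ ($V{\left(S \right)} = \frac{5 S + 6}{6} = \frac{6 + 5 S}{6} = 1 + \frac{5 S}{6}$)
$o{\left(J,Z \right)} = 14 J$ ($o{\left(J,Z \right)} = 7 \cdot 2 J = 14 J$)
$m = 109$ ($m = \left(131 - 64\right) + 14 \cdot 3 = 67 + 42 = 109$)
$C = 36$ ($C = 6 + \left(1 + \frac{5}{6} \cdot 6\right) 5 = 6 + \left(1 + 5\right) 5 = 6 + 6 \cdot 5 = 6 + 30 = 36$)
$A{\left(p \right)} = 36 + p$
$m - A{\left(-19 \right)} = 109 - \left(36 - 19\right) = 109 - 17 = 92$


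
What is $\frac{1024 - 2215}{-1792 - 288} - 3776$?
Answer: $- \frac{7852889}{2080} \approx -3775.4$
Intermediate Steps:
$\frac{1024 - 2215}{-1792 - 288} - 3776 = - \frac{1191}{-2080} - 3776 = \left(-1191\right) \left(- \frac{1}{2080}\right) - 3776 = \frac{1191}{2080} - 3776 = - \frac{7852889}{2080}$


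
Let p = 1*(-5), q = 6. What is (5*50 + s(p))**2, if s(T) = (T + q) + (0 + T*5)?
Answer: 51076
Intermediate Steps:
p = -5
s(T) = 6 + 6*T (s(T) = (T + 6) + (0 + T*5) = (6 + T) + (0 + 5*T) = (6 + T) + 5*T = 6 + 6*T)
(5*50 + s(p))**2 = (5*50 + (6 + 6*(-5)))**2 = (250 + (6 - 30))**2 = (250 - 24)**2 = 226**2 = 51076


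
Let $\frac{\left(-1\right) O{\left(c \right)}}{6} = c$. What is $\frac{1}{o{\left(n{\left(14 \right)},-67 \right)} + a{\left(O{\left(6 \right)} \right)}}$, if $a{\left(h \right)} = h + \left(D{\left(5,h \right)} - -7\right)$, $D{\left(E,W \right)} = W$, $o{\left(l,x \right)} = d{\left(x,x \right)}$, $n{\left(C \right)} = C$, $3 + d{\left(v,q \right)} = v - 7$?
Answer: $- \frac{1}{142} \approx -0.0070423$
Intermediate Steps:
$d{\left(v,q \right)} = -10 + v$ ($d{\left(v,q \right)} = -3 + \left(v - 7\right) = -3 + \left(-7 + v\right) = -10 + v$)
$O{\left(c \right)} = - 6 c$
$o{\left(l,x \right)} = -10 + x$
$a{\left(h \right)} = 7 + 2 h$ ($a{\left(h \right)} = h + \left(h - -7\right) = h + \left(h + 7\right) = h + \left(7 + h\right) = 7 + 2 h$)
$\frac{1}{o{\left(n{\left(14 \right)},-67 \right)} + a{\left(O{\left(6 \right)} \right)}} = \frac{1}{\left(-10 - 67\right) + \left(7 + 2 \left(\left(-6\right) 6\right)\right)} = \frac{1}{-77 + \left(7 + 2 \left(-36\right)\right)} = \frac{1}{-77 + \left(7 - 72\right)} = \frac{1}{-77 - 65} = \frac{1}{-142} = - \frac{1}{142}$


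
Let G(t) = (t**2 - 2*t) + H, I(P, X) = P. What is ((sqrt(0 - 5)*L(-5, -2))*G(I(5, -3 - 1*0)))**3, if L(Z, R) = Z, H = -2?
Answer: 1373125*I*sqrt(5) ≈ 3.0704e+6*I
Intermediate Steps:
G(t) = -2 + t**2 - 2*t (G(t) = (t**2 - 2*t) - 2 = -2 + t**2 - 2*t)
((sqrt(0 - 5)*L(-5, -2))*G(I(5, -3 - 1*0)))**3 = ((sqrt(0 - 5)*(-5))*(-2 + 5**2 - 2*5))**3 = ((sqrt(-5)*(-5))*(-2 + 25 - 10))**3 = (((I*sqrt(5))*(-5))*13)**3 = (-5*I*sqrt(5)*13)**3 = (-65*I*sqrt(5))**3 = 1373125*I*sqrt(5)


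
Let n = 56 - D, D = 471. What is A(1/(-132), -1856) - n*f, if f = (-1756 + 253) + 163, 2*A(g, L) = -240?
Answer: -556220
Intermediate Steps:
A(g, L) = -120 (A(g, L) = (1/2)*(-240) = -120)
f = -1340 (f = -1503 + 163 = -1340)
n = -415 (n = 56 - 1*471 = 56 - 471 = -415)
A(1/(-132), -1856) - n*f = -120 - (-415)*(-1340) = -120 - 1*556100 = -120 - 556100 = -556220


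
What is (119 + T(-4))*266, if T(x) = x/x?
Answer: 31920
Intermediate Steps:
T(x) = 1
(119 + T(-4))*266 = (119 + 1)*266 = 120*266 = 31920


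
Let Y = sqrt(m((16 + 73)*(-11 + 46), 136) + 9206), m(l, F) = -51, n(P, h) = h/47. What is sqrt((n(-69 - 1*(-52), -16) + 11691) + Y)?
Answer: sqrt(25824667 + 2209*sqrt(9155))/47 ≈ 108.56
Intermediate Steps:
n(P, h) = h/47 (n(P, h) = h*(1/47) = h/47)
Y = sqrt(9155) (Y = sqrt(-51 + 9206) = sqrt(9155) ≈ 95.682)
sqrt((n(-69 - 1*(-52), -16) + 11691) + Y) = sqrt(((1/47)*(-16) + 11691) + sqrt(9155)) = sqrt((-16/47 + 11691) + sqrt(9155)) = sqrt(549461/47 + sqrt(9155))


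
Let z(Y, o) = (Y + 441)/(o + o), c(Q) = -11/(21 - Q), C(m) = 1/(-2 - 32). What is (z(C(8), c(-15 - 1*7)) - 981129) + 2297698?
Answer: 89468083/68 ≈ 1.3157e+6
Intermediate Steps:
C(m) = -1/34 (C(m) = 1/(-34) = -1/34)
z(Y, o) = (441 + Y)/(2*o) (z(Y, o) = (441 + Y)/((2*o)) = (441 + Y)*(1/(2*o)) = (441 + Y)/(2*o))
(z(C(8), c(-15 - 1*7)) - 981129) + 2297698 = ((441 - 1/34)/(2*((11/(-21 + (-15 - 1*7))))) - 981129) + 2297698 = ((½)*(14993/34)/(11/(-21 + (-15 - 7))) - 981129) + 2297698 = ((½)*(14993/34)/(11/(-21 - 22)) - 981129) + 2297698 = ((½)*(14993/34)/(11/(-43)) - 981129) + 2297698 = ((½)*(14993/34)/(11*(-1/43)) - 981129) + 2297698 = ((½)*(14993/34)/(-11/43) - 981129) + 2297698 = ((½)*(-43/11)*(14993/34) - 981129) + 2297698 = (-58609/68 - 981129) + 2297698 = -66775381/68 + 2297698 = 89468083/68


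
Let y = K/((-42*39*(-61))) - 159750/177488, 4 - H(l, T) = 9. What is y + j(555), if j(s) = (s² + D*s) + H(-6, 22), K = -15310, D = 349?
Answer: 2224379636155195/4433561496 ≈ 5.0171e+5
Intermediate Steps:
H(l, T) = -5 (H(l, T) = 4 - 1*9 = 4 - 9 = -5)
j(s) = -5 + s² + 349*s (j(s) = (s² + 349*s) - 5 = -5 + s² + 349*s)
y = -4669810445/4433561496 (y = -15310/(-42*39*(-61)) - 159750/177488 = -15310/((-1638*(-61))) - 159750*1/177488 = -15310/99918 - 79875/88744 = -15310*1/99918 - 79875/88744 = -7655/49959 - 79875/88744 = -4669810445/4433561496 ≈ -1.0533)
y + j(555) = -4669810445/4433561496 + (-5 + 555² + 349*555) = -4669810445/4433561496 + (-5 + 308025 + 193695) = -4669810445/4433561496 + 501715 = 2224379636155195/4433561496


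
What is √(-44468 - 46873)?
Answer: 3*I*√10149 ≈ 302.23*I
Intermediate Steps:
√(-44468 - 46873) = √(-91341) = 3*I*√10149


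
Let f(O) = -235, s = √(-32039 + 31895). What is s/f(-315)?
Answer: -12*I/235 ≈ -0.051064*I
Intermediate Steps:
s = 12*I (s = √(-144) = 12*I ≈ 12.0*I)
s/f(-315) = (12*I)/(-235) = (12*I)*(-1/235) = -12*I/235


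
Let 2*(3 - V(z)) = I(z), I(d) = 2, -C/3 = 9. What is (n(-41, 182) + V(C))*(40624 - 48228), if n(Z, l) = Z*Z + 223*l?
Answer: -321413476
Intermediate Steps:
C = -27 (C = -3*9 = -27)
V(z) = 2 (V(z) = 3 - 1/2*2 = 3 - 1 = 2)
n(Z, l) = Z**2 + 223*l
(n(-41, 182) + V(C))*(40624 - 48228) = (((-41)**2 + 223*182) + 2)*(40624 - 48228) = ((1681 + 40586) + 2)*(-7604) = (42267 + 2)*(-7604) = 42269*(-7604) = -321413476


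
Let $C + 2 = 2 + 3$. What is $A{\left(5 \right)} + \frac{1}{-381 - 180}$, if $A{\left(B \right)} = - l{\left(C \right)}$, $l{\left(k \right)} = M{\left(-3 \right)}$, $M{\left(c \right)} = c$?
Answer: $\frac{1682}{561} \approx 2.9982$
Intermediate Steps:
$C = 3$ ($C = -2 + \left(2 + 3\right) = -2 + 5 = 3$)
$l{\left(k \right)} = -3$
$A{\left(B \right)} = 3$ ($A{\left(B \right)} = \left(-1\right) \left(-3\right) = 3$)
$A{\left(5 \right)} + \frac{1}{-381 - 180} = 3 + \frac{1}{-381 - 180} = 3 + \frac{1}{-561} = 3 - \frac{1}{561} = \frac{1682}{561}$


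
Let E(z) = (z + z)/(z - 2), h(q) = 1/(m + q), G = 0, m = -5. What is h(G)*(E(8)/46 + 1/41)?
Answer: -233/14145 ≈ -0.016472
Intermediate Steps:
h(q) = 1/(-5 + q)
E(z) = 2*z/(-2 + z) (E(z) = (2*z)/(-2 + z) = 2*z/(-2 + z))
h(G)*(E(8)/46 + 1/41) = ((2*8/(-2 + 8))/46 + 1/41)/(-5 + 0) = ((2*8/6)*(1/46) + 1/41)/(-5) = -((2*8*(1/6))*(1/46) + 1/41)/5 = -((8/3)*(1/46) + 1/41)/5 = -(4/69 + 1/41)/5 = -1/5*233/2829 = -233/14145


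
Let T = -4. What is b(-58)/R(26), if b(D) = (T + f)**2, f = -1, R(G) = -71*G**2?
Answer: -25/47996 ≈ -0.00052088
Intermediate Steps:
b(D) = 25 (b(D) = (-4 - 1)**2 = (-5)**2 = 25)
b(-58)/R(26) = 25/((-71*26**2)) = 25/((-71*676)) = 25/(-47996) = 25*(-1/47996) = -25/47996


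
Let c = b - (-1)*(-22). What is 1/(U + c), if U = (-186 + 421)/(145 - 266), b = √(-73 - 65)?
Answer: -350537/10413067 - 14641*I*√138/10413067 ≈ -0.033663 - 0.016517*I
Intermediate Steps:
b = I*√138 (b = √(-138) = I*√138 ≈ 11.747*I)
c = -22 + I*√138 (c = I*√138 - (-1)*(-22) = I*√138 - 1*22 = I*√138 - 22 = -22 + I*√138 ≈ -22.0 + 11.747*I)
U = -235/121 (U = 235/(-121) = 235*(-1/121) = -235/121 ≈ -1.9421)
1/(U + c) = 1/(-235/121 + (-22 + I*√138)) = 1/(-2897/121 + I*√138)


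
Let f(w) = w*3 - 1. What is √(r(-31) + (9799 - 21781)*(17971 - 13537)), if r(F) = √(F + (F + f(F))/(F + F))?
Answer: √(-204224754672 + 62*I*√111414)/62 ≈ 0.00036931 + 7288.9*I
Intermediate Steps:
f(w) = -1 + 3*w (f(w) = 3*w - 1 = -1 + 3*w)
r(F) = √(F + (-1 + 4*F)/(2*F)) (r(F) = √(F + (F + (-1 + 3*F))/(F + F)) = √(F + (-1 + 4*F)/((2*F))) = √(F + (-1 + 4*F)*(1/(2*F))) = √(F + (-1 + 4*F)/(2*F)))
√(r(-31) + (9799 - 21781)*(17971 - 13537)) = √(√(8 - 2/(-31) + 4*(-31))/2 + (9799 - 21781)*(17971 - 13537)) = √(√(8 - 2*(-1/31) - 124)/2 - 11982*4434) = √(√(8 + 2/31 - 124)/2 - 53128188) = √(√(-3594/31)/2 - 53128188) = √((I*√111414/31)/2 - 53128188) = √(I*√111414/62 - 53128188) = √(-53128188 + I*√111414/62)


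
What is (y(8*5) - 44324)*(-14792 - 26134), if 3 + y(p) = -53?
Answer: 1816295880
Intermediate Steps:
y(p) = -56 (y(p) = -3 - 53 = -56)
(y(8*5) - 44324)*(-14792 - 26134) = (-56 - 44324)*(-14792 - 26134) = -44380*(-40926) = 1816295880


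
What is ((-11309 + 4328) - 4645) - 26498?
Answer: -38124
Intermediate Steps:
((-11309 + 4328) - 4645) - 26498 = (-6981 - 4645) - 26498 = -11626 - 26498 = -38124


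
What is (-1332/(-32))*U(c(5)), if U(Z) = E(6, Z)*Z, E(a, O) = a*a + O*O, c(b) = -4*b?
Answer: -362970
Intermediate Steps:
E(a, O) = O² + a² (E(a, O) = a² + O² = O² + a²)
U(Z) = Z*(36 + Z²) (U(Z) = (Z² + 6²)*Z = (Z² + 36)*Z = (36 + Z²)*Z = Z*(36 + Z²))
(-1332/(-32))*U(c(5)) = (-1332/(-32))*((-4*5)*(36 + (-4*5)²)) = (-1332*(-1)/32)*(-20*(36 + (-20)²)) = (-37*(-9/8))*(-20*(36 + 400)) = 333*(-20*436)/8 = (333/8)*(-8720) = -362970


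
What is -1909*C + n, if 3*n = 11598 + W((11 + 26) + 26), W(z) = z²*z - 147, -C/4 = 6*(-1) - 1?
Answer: 33714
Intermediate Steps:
C = 28 (C = -4*(6*(-1) - 1) = -4*(-6 - 1) = -4*(-7) = 28)
W(z) = -147 + z³ (W(z) = z³ - 147 = -147 + z³)
n = 87166 (n = (11598 + (-147 + ((11 + 26) + 26)³))/3 = (11598 + (-147 + (37 + 26)³))/3 = (11598 + (-147 + 63³))/3 = (11598 + (-147 + 250047))/3 = (11598 + 249900)/3 = (⅓)*261498 = 87166)
-1909*C + n = -1909*28 + 87166 = -53452 + 87166 = 33714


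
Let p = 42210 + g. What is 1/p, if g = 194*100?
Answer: 1/61610 ≈ 1.6231e-5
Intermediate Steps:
g = 19400
p = 61610 (p = 42210 + 19400 = 61610)
1/p = 1/61610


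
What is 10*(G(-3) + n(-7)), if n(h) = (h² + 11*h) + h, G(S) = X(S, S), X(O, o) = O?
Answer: -380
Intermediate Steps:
G(S) = S
n(h) = h² + 12*h
10*(G(-3) + n(-7)) = 10*(-3 - 7*(12 - 7)) = 10*(-3 - 7*5) = 10*(-3 - 35) = 10*(-38) = -380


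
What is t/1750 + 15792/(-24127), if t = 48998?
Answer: 577269373/21111125 ≈ 27.344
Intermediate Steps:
t/1750 + 15792/(-24127) = 48998/1750 + 15792/(-24127) = 48998*(1/1750) + 15792*(-1/24127) = 24499/875 - 15792/24127 = 577269373/21111125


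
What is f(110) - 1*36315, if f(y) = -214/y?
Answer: -1997432/55 ≈ -36317.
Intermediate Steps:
f(110) - 1*36315 = -214/110 - 1*36315 = -214*1/110 - 36315 = -107/55 - 36315 = -1997432/55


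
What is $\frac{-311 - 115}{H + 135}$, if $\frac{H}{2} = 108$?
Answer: $- \frac{142}{117} \approx -1.2137$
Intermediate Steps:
$H = 216$ ($H = 2 \cdot 108 = 216$)
$\frac{-311 - 115}{H + 135} = \frac{-311 - 115}{216 + 135} = - \frac{426}{351} = \left(-426\right) \frac{1}{351} = - \frac{142}{117}$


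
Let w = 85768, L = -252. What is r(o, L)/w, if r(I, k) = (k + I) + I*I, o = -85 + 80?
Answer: -29/10721 ≈ -0.0027050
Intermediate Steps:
o = -5
r(I, k) = I + k + I² (r(I, k) = (I + k) + I² = I + k + I²)
r(o, L)/w = (-5 - 252 + (-5)²)/85768 = (-5 - 252 + 25)*(1/85768) = -232*1/85768 = -29/10721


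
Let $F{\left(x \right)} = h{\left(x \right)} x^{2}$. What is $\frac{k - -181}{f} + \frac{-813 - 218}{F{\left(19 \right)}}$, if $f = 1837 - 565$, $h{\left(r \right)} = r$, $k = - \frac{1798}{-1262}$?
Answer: $- \frac{6329017}{917542148} \approx -0.0068978$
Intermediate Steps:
$k = \frac{899}{631}$ ($k = \left(-1798\right) \left(- \frac{1}{1262}\right) = \frac{899}{631} \approx 1.4247$)
$F{\left(x \right)} = x^{3}$ ($F{\left(x \right)} = x x^{2} = x^{3}$)
$f = 1272$ ($f = 1837 - 565 = 1272$)
$\frac{k - -181}{f} + \frac{-813 - 218}{F{\left(19 \right)}} = \frac{\frac{899}{631} - -181}{1272} + \frac{-813 - 218}{19^{3}} = \left(\frac{899}{631} + 181\right) \frac{1}{1272} + \frac{-813 - 218}{6859} = \frac{115110}{631} \cdot \frac{1}{1272} - \frac{1031}{6859} = \frac{19185}{133772} - \frac{1031}{6859} = - \frac{6329017}{917542148}$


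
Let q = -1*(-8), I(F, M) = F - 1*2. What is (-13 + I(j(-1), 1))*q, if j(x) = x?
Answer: -128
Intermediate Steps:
I(F, M) = -2 + F (I(F, M) = F - 2 = -2 + F)
q = 8
(-13 + I(j(-1), 1))*q = (-13 + (-2 - 1))*8 = (-13 - 3)*8 = -16*8 = -128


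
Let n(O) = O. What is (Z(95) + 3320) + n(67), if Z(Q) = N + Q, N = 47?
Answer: 3529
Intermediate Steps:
Z(Q) = 47 + Q
(Z(95) + 3320) + n(67) = ((47 + 95) + 3320) + 67 = (142 + 3320) + 67 = 3462 + 67 = 3529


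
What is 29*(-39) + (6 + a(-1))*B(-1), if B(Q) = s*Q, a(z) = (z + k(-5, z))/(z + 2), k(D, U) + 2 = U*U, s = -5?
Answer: -1111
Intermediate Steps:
k(D, U) = -2 + U² (k(D, U) = -2 + U*U = -2 + U²)
a(z) = (-2 + z + z²)/(2 + z) (a(z) = (z + (-2 + z²))/(z + 2) = (-2 + z + z²)/(2 + z))
B(Q) = -5*Q
29*(-39) + (6 + a(-1))*B(-1) = 29*(-39) + (6 + (-1 - 1))*(-5*(-1)) = -1131 + (6 - 2)*5 = -1131 + 4*5 = -1131 + 20 = -1111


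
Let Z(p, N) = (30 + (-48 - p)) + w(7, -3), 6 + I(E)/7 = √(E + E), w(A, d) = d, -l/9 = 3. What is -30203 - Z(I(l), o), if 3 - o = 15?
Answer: -30224 + 21*I*√6 ≈ -30224.0 + 51.439*I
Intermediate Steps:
l = -27 (l = -9*3 = -27)
o = -12 (o = 3 - 1*15 = 3 - 15 = -12)
I(E) = -42 + 7*√2*√E (I(E) = -42 + 7*√(E + E) = -42 + 7*√(2*E) = -42 + 7*(√2*√E) = -42 + 7*√2*√E)
Z(p, N) = -21 - p (Z(p, N) = (30 + (-48 - p)) - 3 = (-18 - p) - 3 = -21 - p)
-30203 - Z(I(l), o) = -30203 - (-21 - (-42 + 7*√2*√(-27))) = -30203 - (-21 - (-42 + 7*√2*(3*I*√3))) = -30203 - (-21 - (-42 + 21*I*√6)) = -30203 - (-21 + (42 - 21*I*√6)) = -30203 - (21 - 21*I*√6) = -30203 + (-21 + 21*I*√6) = -30224 + 21*I*√6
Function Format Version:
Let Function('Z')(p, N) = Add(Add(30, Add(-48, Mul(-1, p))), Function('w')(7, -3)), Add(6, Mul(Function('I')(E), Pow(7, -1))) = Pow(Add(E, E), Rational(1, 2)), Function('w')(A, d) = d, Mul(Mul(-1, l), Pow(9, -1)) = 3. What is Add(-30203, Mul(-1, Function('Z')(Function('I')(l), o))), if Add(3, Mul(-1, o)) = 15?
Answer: Add(-30224, Mul(21, I, Pow(6, Rational(1, 2)))) ≈ Add(-30224., Mul(51.439, I))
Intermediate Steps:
l = -27 (l = Mul(-9, 3) = -27)
o = -12 (o = Add(3, Mul(-1, 15)) = Add(3, -15) = -12)
Function('I')(E) = Add(-42, Mul(7, Pow(2, Rational(1, 2)), Pow(E, Rational(1, 2)))) (Function('I')(E) = Add(-42, Mul(7, Pow(Add(E, E), Rational(1, 2)))) = Add(-42, Mul(7, Pow(Mul(2, E), Rational(1, 2)))) = Add(-42, Mul(7, Mul(Pow(2, Rational(1, 2)), Pow(E, Rational(1, 2))))) = Add(-42, Mul(7, Pow(2, Rational(1, 2)), Pow(E, Rational(1, 2)))))
Function('Z')(p, N) = Add(-21, Mul(-1, p)) (Function('Z')(p, N) = Add(Add(30, Add(-48, Mul(-1, p))), -3) = Add(Add(-18, Mul(-1, p)), -3) = Add(-21, Mul(-1, p)))
Add(-30203, Mul(-1, Function('Z')(Function('I')(l), o))) = Add(-30203, Mul(-1, Add(-21, Mul(-1, Add(-42, Mul(7, Pow(2, Rational(1, 2)), Pow(-27, Rational(1, 2)))))))) = Add(-30203, Mul(-1, Add(-21, Mul(-1, Add(-42, Mul(7, Pow(2, Rational(1, 2)), Mul(3, I, Pow(3, Rational(1, 2))))))))) = Add(-30203, Mul(-1, Add(-21, Mul(-1, Add(-42, Mul(21, I, Pow(6, Rational(1, 2)))))))) = Add(-30203, Mul(-1, Add(-21, Add(42, Mul(-21, I, Pow(6, Rational(1, 2))))))) = Add(-30203, Mul(-1, Add(21, Mul(-21, I, Pow(6, Rational(1, 2)))))) = Add(-30203, Add(-21, Mul(21, I, Pow(6, Rational(1, 2))))) = Add(-30224, Mul(21, I, Pow(6, Rational(1, 2))))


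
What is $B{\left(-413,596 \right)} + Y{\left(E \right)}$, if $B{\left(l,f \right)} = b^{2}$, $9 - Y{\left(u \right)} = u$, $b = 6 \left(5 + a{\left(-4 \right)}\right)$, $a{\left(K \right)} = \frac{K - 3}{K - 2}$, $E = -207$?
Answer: $1585$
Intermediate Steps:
$a{\left(K \right)} = \frac{-3 + K}{-2 + K}$
$b = 37$ ($b = 6 \left(5 + \frac{-3 - 4}{-2 - 4}\right) = 6 \left(5 + \frac{1}{-6} \left(-7\right)\right) = 6 \left(5 - - \frac{7}{6}\right) = 6 \left(5 + \frac{7}{6}\right) = 6 \cdot \frac{37}{6} = 37$)
$Y{\left(u \right)} = 9 - u$
$B{\left(l,f \right)} = 1369$ ($B{\left(l,f \right)} = 37^{2} = 1369$)
$B{\left(-413,596 \right)} + Y{\left(E \right)} = 1369 + \left(9 - -207\right) = 1369 + \left(9 + 207\right) = 1369 + 216 = 1585$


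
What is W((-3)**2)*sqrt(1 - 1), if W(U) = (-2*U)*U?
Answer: 0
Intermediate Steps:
W(U) = -2*U**2
W((-3)**2)*sqrt(1 - 1) = (-2*((-3)**2)**2)*sqrt(1 - 1) = (-2*9**2)*sqrt(0) = -2*81*0 = -162*0 = 0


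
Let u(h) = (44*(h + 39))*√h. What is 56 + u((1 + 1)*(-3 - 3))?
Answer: 56 + 2376*I*√3 ≈ 56.0 + 4115.4*I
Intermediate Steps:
u(h) = √h*(1716 + 44*h) (u(h) = (44*(39 + h))*√h = (1716 + 44*h)*√h = √h*(1716 + 44*h))
56 + u((1 + 1)*(-3 - 3)) = 56 + 44*√((1 + 1)*(-3 - 3))*(39 + (1 + 1)*(-3 - 3)) = 56 + 44*√(2*(-6))*(39 + 2*(-6)) = 56 + 44*√(-12)*(39 - 12) = 56 + 44*(2*I*√3)*27 = 56 + 2376*I*√3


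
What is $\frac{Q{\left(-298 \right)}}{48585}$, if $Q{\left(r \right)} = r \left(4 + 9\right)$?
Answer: $- \frac{3874}{48585} \approx -0.079737$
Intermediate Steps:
$Q{\left(r \right)} = 13 r$ ($Q{\left(r \right)} = r 13 = 13 r$)
$\frac{Q{\left(-298 \right)}}{48585} = \frac{13 \left(-298\right)}{48585} = \left(-3874\right) \frac{1}{48585} = - \frac{3874}{48585}$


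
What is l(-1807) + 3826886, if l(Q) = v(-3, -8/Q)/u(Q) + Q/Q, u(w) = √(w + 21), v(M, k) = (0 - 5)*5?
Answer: 3826887 + 25*I*√1786/1786 ≈ 3.8269e+6 + 0.59156*I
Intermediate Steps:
v(M, k) = -25 (v(M, k) = -5*5 = -25)
u(w) = √(21 + w)
l(Q) = 1 - 25/√(21 + Q) (l(Q) = -25/√(21 + Q) + Q/Q = -25/√(21 + Q) + 1 = 1 - 25/√(21 + Q))
l(-1807) + 3826886 = (1 - 25/√(21 - 1807)) + 3826886 = (1 - (-25)*I*√1786/1786) + 3826886 = (1 + 25*I*√1786/1786) + 3826886 = 3826887 + 25*I*√1786/1786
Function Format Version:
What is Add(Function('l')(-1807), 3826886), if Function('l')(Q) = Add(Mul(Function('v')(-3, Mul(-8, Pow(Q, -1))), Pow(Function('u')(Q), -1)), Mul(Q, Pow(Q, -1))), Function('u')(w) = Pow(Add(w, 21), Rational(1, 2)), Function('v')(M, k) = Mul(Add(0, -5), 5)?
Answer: Add(3826887, Mul(Rational(25, 1786), I, Pow(1786, Rational(1, 2)))) ≈ Add(3.8269e+6, Mul(0.59156, I))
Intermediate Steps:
Function('v')(M, k) = -25 (Function('v')(M, k) = Mul(-5, 5) = -25)
Function('u')(w) = Pow(Add(21, w), Rational(1, 2))
Function('l')(Q) = Add(1, Mul(-25, Pow(Add(21, Q), Rational(-1, 2)))) (Function('l')(Q) = Add(Mul(-25, Pow(Pow(Add(21, Q), Rational(1, 2)), -1)), Mul(Q, Pow(Q, -1))) = Add(Mul(-25, Pow(Add(21, Q), Rational(-1, 2))), 1) = Add(1, Mul(-25, Pow(Add(21, Q), Rational(-1, 2)))))
Add(Function('l')(-1807), 3826886) = Add(Add(1, Mul(-25, Pow(Add(21, -1807), Rational(-1, 2)))), 3826886) = Add(Add(1, Mul(-25, Pow(-1786, Rational(-1, 2)))), 3826886) = Add(Add(1, Mul(-25, Mul(Rational(-1, 1786), I, Pow(1786, Rational(1, 2))))), 3826886) = Add(Add(1, Mul(Rational(25, 1786), I, Pow(1786, Rational(1, 2)))), 3826886) = Add(3826887, Mul(Rational(25, 1786), I, Pow(1786, Rational(1, 2))))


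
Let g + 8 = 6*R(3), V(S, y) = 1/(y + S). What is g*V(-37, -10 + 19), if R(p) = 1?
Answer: 1/14 ≈ 0.071429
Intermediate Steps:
V(S, y) = 1/(S + y)
g = -2 (g = -8 + 6*1 = -8 + 6 = -2)
g*V(-37, -10 + 19) = -2/(-37 + (-10 + 19)) = -2/(-37 + 9) = -2/(-28) = -2*(-1/28) = 1/14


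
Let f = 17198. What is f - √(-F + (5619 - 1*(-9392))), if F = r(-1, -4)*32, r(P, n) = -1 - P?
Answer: 17198 - √15011 ≈ 17075.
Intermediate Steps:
F = 0 (F = (-1 - 1*(-1))*32 = (-1 + 1)*32 = 0*32 = 0)
f - √(-F + (5619 - 1*(-9392))) = 17198 - √(-1*0 + (5619 - 1*(-9392))) = 17198 - √(0 + (5619 + 9392)) = 17198 - √(0 + 15011) = 17198 - √15011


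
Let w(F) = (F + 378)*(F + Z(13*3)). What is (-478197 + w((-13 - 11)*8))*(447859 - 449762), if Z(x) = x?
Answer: 964164465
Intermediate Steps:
w(F) = (39 + F)*(378 + F) (w(F) = (F + 378)*(F + 13*3) = (378 + F)*(F + 39) = (378 + F)*(39 + F) = (39 + F)*(378 + F))
(-478197 + w((-13 - 11)*8))*(447859 - 449762) = (-478197 + (14742 + ((-13 - 11)*8)² + 417*((-13 - 11)*8)))*(447859 - 449762) = (-478197 + (14742 + (-24*8)² + 417*(-24*8)))*(-1903) = (-478197 + (14742 + (-192)² + 417*(-192)))*(-1903) = (-478197 + (14742 + 36864 - 80064))*(-1903) = (-478197 - 28458)*(-1903) = -506655*(-1903) = 964164465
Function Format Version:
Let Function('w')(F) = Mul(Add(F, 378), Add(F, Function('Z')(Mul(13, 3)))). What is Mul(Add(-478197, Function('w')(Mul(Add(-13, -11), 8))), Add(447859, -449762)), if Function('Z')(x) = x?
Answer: 964164465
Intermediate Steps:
Function('w')(F) = Mul(Add(39, F), Add(378, F)) (Function('w')(F) = Mul(Add(F, 378), Add(F, Mul(13, 3))) = Mul(Add(378, F), Add(F, 39)) = Mul(Add(378, F), Add(39, F)) = Mul(Add(39, F), Add(378, F)))
Mul(Add(-478197, Function('w')(Mul(Add(-13, -11), 8))), Add(447859, -449762)) = Mul(Add(-478197, Add(14742, Pow(Mul(Add(-13, -11), 8), 2), Mul(417, Mul(Add(-13, -11), 8)))), Add(447859, -449762)) = Mul(Add(-478197, Add(14742, Pow(Mul(-24, 8), 2), Mul(417, Mul(-24, 8)))), -1903) = Mul(Add(-478197, Add(14742, Pow(-192, 2), Mul(417, -192))), -1903) = Mul(Add(-478197, Add(14742, 36864, -80064)), -1903) = Mul(Add(-478197, -28458), -1903) = Mul(-506655, -1903) = 964164465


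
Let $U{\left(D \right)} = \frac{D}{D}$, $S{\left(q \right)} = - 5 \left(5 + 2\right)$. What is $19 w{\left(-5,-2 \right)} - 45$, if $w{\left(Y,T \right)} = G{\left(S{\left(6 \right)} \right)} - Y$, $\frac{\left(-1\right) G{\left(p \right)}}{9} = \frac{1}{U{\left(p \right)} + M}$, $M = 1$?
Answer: $- \frac{71}{2} \approx -35.5$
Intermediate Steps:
$S{\left(q \right)} = -35$ ($S{\left(q \right)} = \left(-5\right) 7 = -35$)
$U{\left(D \right)} = 1$
$G{\left(p \right)} = - \frac{9}{2}$ ($G{\left(p \right)} = - \frac{9}{1 + 1} = - \frac{9}{2}$)
$w{\left(Y,T \right)} = - \frac{9}{2} - Y$
$19 w{\left(-5,-2 \right)} - 45 = 19 \left(- \frac{9}{2} - -5\right) - 45 = 19 \left(- \frac{9}{2} + 5\right) - 45 = 19 \cdot \frac{1}{2} - 45 = \frac{19}{2} - 45 = - \frac{71}{2}$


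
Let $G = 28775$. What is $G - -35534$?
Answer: $64309$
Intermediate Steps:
$G - -35534 = 28775 - -35534 = 28775 + 35534 = 64309$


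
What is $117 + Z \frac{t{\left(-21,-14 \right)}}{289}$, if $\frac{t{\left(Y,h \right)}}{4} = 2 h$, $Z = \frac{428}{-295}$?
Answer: $\frac{10022771}{85255} \approx 117.56$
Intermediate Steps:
$Z = - \frac{428}{295}$ ($Z = 428 \left(- \frac{1}{295}\right) = - \frac{428}{295} \approx -1.4508$)
$t{\left(Y,h \right)} = 8 h$ ($t{\left(Y,h \right)} = 4 \cdot 2 h = 8 h$)
$117 + Z \frac{t{\left(-21,-14 \right)}}{289} = 117 - \frac{428 \frac{8 \left(-14\right)}{289}}{295} = 117 - \frac{428 \left(\left(-112\right) \frac{1}{289}\right)}{295} = 117 - - \frac{47936}{85255} = 117 + \frac{47936}{85255} = \frac{10022771}{85255}$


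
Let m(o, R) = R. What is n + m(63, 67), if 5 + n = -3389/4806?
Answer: 294583/4806 ≈ 61.295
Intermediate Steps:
n = -27419/4806 (n = -5 - 3389/4806 = -27419/4806 ≈ -5.7052)
n + m(63, 67) = -27419/4806 + 67 = 294583/4806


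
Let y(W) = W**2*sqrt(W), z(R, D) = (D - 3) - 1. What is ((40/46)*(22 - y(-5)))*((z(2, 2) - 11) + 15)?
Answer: 880/23 - 1000*I*sqrt(5)/23 ≈ 38.261 - 97.22*I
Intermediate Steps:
z(R, D) = -4 + D (z(R, D) = (-3 + D) - 1 = -4 + D)
y(W) = W**(5/2)
((40/46)*(22 - y(-5)))*((z(2, 2) - 11) + 15) = ((40/46)*(22 - (-5)**(5/2)))*(((-4 + 2) - 11) + 15) = ((40*(1/46))*(22 - 25*I*sqrt(5)))*((-2 - 11) + 15) = (20*(22 - 25*I*sqrt(5))/23)*(-13 + 15) = (440/23 - 500*I*sqrt(5)/23)*2 = 880/23 - 1000*I*sqrt(5)/23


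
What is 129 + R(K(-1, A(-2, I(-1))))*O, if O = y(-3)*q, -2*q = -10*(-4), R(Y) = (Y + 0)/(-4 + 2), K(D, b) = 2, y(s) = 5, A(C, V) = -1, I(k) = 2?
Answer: 229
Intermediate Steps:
R(Y) = -Y/2 (R(Y) = Y/(-2) = Y*(-1/2) = -Y/2)
q = -20 (q = -(-5)*(-4) = -1/2*40 = -20)
O = -100 (O = 5*(-20) = -100)
129 + R(K(-1, A(-2, I(-1))))*O = 129 - 1/2*2*(-100) = 129 - 1*(-100) = 129 + 100 = 229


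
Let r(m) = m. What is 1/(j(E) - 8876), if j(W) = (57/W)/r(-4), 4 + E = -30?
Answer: -136/1207079 ≈ -0.00011267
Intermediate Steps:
E = -34 (E = -4 - 30 = -34)
j(W) = -57/(4*W) (j(W) = (57/W)/(-4) = (57/W)*(-¼) = -57/(4*W))
1/(j(E) - 8876) = 1/(-57/4/(-34) - 8876) = 1/(-57/4*(-1/34) - 8876) = 1/(57/136 - 8876) = 1/(-1207079/136) = -136/1207079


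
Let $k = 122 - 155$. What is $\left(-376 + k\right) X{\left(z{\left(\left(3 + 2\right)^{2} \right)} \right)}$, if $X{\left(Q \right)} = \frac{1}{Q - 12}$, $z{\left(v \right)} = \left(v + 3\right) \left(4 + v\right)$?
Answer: $- \frac{409}{800} \approx -0.51125$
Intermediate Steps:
$k = -33$
$z{\left(v \right)} = \left(3 + v\right) \left(4 + v\right)$
$X{\left(Q \right)} = \frac{1}{-12 + Q}$
$\left(-376 + k\right) X{\left(z{\left(\left(3 + 2\right)^{2} \right)} \right)} = \frac{-376 - 33}{-12 + \left(12 + \left(\left(3 + 2\right)^{2}\right)^{2} + 7 \left(3 + 2\right)^{2}\right)} = - \frac{409}{-12 + \left(12 + \left(5^{2}\right)^{2} + 7 \cdot 5^{2}\right)} = - \frac{409}{-12 + \left(12 + 25^{2} + 7 \cdot 25\right)} = - \frac{409}{-12 + \left(12 + 625 + 175\right)} = - \frac{409}{-12 + 812} = - \frac{409}{800}$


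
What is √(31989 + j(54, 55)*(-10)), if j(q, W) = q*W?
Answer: √2289 ≈ 47.844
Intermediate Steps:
j(q, W) = W*q
√(31989 + j(54, 55)*(-10)) = √(31989 + (55*54)*(-10)) = √(31989 + 2970*(-10)) = √(31989 - 29700) = √2289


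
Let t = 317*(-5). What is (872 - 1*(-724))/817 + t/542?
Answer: -22627/23306 ≈ -0.97087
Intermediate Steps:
t = -1585
(872 - 1*(-724))/817 + t/542 = (872 - 1*(-724))/817 - 1585/542 = (872 + 724)*(1/817) - 1585*1/542 = 1596*(1/817) - 1585/542 = 84/43 - 1585/542 = -22627/23306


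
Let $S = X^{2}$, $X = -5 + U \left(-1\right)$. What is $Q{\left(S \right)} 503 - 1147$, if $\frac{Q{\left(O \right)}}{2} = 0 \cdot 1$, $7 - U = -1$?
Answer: $-1147$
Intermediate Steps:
$U = 8$ ($U = 7 - -1 = 7 + 1 = 8$)
$X = -13$ ($X = -5 + 8 \left(-1\right) = -5 - 8 = -13$)
$S = 169$ ($S = \left(-13\right)^{2} = 169$)
$Q{\left(O \right)} = 0$ ($Q{\left(O \right)} = 2 \cdot 0 \cdot 1 = 2 \cdot 0 = 0$)
$Q{\left(S \right)} 503 - 1147 = 0 \cdot 503 - 1147 = 0 - 1147 = -1147$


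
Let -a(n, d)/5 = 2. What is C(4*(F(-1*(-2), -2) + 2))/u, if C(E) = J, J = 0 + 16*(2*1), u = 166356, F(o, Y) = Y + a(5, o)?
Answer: 8/41589 ≈ 0.00019236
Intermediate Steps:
a(n, d) = -10 (a(n, d) = -5*2 = -10)
F(o, Y) = -10 + Y (F(o, Y) = Y - 10 = -10 + Y)
J = 32 (J = 0 + 16*2 = 0 + 32 = 32)
C(E) = 32
C(4*(F(-1*(-2), -2) + 2))/u = 32/166356 = 32*(1/166356) = 8/41589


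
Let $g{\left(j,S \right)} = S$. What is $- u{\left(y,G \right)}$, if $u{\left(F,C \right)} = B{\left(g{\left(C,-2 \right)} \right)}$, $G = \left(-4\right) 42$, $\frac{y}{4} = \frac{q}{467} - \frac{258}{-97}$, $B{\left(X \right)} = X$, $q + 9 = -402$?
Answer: $2$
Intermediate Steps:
$q = -411$ ($q = -9 - 402 = -411$)
$y = \frac{322476}{45299}$ ($y = 4 \left(- \frac{411}{467} - \frac{258}{-97}\right) = 4 \left(\left(-411\right) \frac{1}{467} - - \frac{258}{97}\right) = 4 \left(- \frac{411}{467} + \frac{258}{97}\right) = 4 \cdot \frac{80619}{45299} = \frac{322476}{45299} \approx 7.1188$)
$G = -168$
$u{\left(F,C \right)} = -2$
$- u{\left(y,G \right)} = \left(-1\right) \left(-2\right) = 2$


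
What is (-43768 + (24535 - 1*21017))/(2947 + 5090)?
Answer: -40250/8037 ≈ -5.0081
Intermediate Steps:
(-43768 + (24535 - 1*21017))/(2947 + 5090) = (-43768 + (24535 - 21017))/8037 = (-43768 + 3518)*(1/8037) = -40250*1/8037 = -40250/8037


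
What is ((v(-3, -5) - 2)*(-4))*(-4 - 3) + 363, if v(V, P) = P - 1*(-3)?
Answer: 251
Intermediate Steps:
v(V, P) = 3 + P (v(V, P) = P + 3 = 3 + P)
((v(-3, -5) - 2)*(-4))*(-4 - 3) + 363 = (((3 - 5) - 2)*(-4))*(-4 - 3) + 363 = ((-2 - 2)*(-4))*(-7) + 363 = -4*(-4)*(-7) + 363 = 16*(-7) + 363 = -112 + 363 = 251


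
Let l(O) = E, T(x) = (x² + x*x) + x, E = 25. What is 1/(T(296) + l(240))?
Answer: 1/175553 ≈ 5.6963e-6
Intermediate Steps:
T(x) = x + 2*x² (T(x) = (x² + x²) + x = 2*x² + x = x + 2*x²)
l(O) = 25
1/(T(296) + l(240)) = 1/(296*(1 + 2*296) + 25) = 1/(296*(1 + 592) + 25) = 1/(296*593 + 25) = 1/(175528 + 25) = 1/175553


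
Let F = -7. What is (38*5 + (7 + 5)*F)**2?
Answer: 11236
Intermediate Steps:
(38*5 + (7 + 5)*F)**2 = (38*5 + (7 + 5)*(-7))**2 = (190 + 12*(-7))**2 = (190 - 84)**2 = 106**2 = 11236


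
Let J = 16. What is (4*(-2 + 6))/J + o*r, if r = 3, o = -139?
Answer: -416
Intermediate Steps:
(4*(-2 + 6))/J + o*r = (4*(-2 + 6))/16 - 139*3 = (4*4)*(1/16) - 417 = 16*(1/16) - 417 = 1 - 417 = -416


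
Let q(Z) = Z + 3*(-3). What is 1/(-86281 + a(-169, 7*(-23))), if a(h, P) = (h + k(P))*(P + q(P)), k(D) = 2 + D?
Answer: 1/22287 ≈ 4.4869e-5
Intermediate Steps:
q(Z) = -9 + Z (q(Z) = Z - 9 = -9 + Z)
a(h, P) = (-9 + 2*P)*(2 + P + h) (a(h, P) = (h + (2 + P))*(P + (-9 + P)) = (2 + P + h)*(-9 + 2*P) = (-9 + 2*P)*(2 + P + h))
1/(-86281 + a(-169, 7*(-23))) = 1/(-86281 + (-18 - 9*(-169) - 35*(-23) + 2*(7*(-23))² + 2*(7*(-23))*(-169))) = 1/(-86281 + (-18 + 1521 - 5*(-161) + 2*(-161)² + 2*(-161)*(-169))) = 1/(-86281 + (-18 + 1521 + 805 + 2*25921 + 54418)) = 1/(-86281 + (-18 + 1521 + 805 + 51842 + 54418)) = 1/(-86281 + 108568) = 1/22287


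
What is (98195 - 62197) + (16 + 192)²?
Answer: 79262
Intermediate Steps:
(98195 - 62197) + (16 + 192)² = 35998 + 208² = 35998 + 43264 = 79262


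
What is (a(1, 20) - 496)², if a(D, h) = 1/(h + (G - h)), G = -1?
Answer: 247009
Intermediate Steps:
a(D, h) = -1 (a(D, h) = 1/(h + (-1 - h)) = 1/(-1) = -1)
(a(1, 20) - 496)² = (-1 - 496)² = (-497)² = 247009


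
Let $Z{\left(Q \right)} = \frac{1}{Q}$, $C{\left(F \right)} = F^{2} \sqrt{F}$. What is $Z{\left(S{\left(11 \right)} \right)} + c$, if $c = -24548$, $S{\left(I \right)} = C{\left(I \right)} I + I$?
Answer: $- \frac{43488009401}{1771550} + \frac{11 \sqrt{11}}{161050} \approx -24548.0$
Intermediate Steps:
$C{\left(F \right)} = F^{\frac{5}{2}}$
$S{\left(I \right)} = I + I^{\frac{7}{2}}$ ($S{\left(I \right)} = I^{\frac{5}{2}} I + I = I^{\frac{7}{2}} + I = I + I^{\frac{7}{2}}$)
$Z{\left(S{\left(11 \right)} \right)} + c = \frac{1}{11 + 11^{\frac{7}{2}}} - 24548 = \frac{1}{11 + 1331 \sqrt{11}} - 24548 = -24548 + \frac{1}{11 + 1331 \sqrt{11}}$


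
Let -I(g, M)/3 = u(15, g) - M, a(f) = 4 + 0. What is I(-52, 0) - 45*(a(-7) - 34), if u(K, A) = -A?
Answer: 1194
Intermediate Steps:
a(f) = 4
I(g, M) = 3*M + 3*g (I(g, M) = -3*(-g - M) = -3*(-M - g) = 3*M + 3*g)
I(-52, 0) - 45*(a(-7) - 34) = (3*0 + 3*(-52)) - 45*(4 - 34) = (0 - 156) - 45*(-30) = -156 + 1350 = 1194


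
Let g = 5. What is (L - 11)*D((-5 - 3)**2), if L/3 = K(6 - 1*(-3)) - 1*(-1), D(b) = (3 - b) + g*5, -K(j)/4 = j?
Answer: 4176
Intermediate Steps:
K(j) = -4*j
D(b) = 28 - b (D(b) = (3 - b) + 5*5 = (3 - b) + 25 = 28 - b)
L = -105 (L = 3*(-4*(6 - 1*(-3)) - 1*(-1)) = 3*(-4*(6 + 3) + 1) = 3*(-4*9 + 1) = 3*(-36 + 1) = 3*(-35) = -105)
(L - 11)*D((-5 - 3)**2) = (-105 - 11)*(28 - (-5 - 3)**2) = -116*(28 - 1*(-8)**2) = -116*(28 - 1*64) = -116*(28 - 64) = -116*(-36) = 4176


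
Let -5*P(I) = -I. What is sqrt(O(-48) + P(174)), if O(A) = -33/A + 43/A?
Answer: sqrt(124530)/60 ≈ 5.8815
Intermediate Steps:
P(I) = I/5 (P(I) = -(-1)*I/5 = I/5)
O(A) = 10/A
sqrt(O(-48) + P(174)) = sqrt(10/(-48) + (1/5)*174) = sqrt(10*(-1/48) + 174/5) = sqrt(-5/24 + 174/5) = sqrt(4151/120) = sqrt(124530)/60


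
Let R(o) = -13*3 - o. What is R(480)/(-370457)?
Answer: 519/370457 ≈ 0.0014010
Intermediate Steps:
R(o) = -39 - o
R(480)/(-370457) = (-39 - 1*480)/(-370457) = (-39 - 480)*(-1/370457) = -519*(-1/370457) = 519/370457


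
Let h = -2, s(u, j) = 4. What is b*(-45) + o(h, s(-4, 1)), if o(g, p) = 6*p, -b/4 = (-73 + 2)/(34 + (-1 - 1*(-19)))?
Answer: -2883/13 ≈ -221.77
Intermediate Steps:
b = 71/13 (b = -4*(-73 + 2)/(34 + (-1 - 1*(-19))) = -(-284)/(34 + (-1 + 19)) = -(-284)/(34 + 18) = -(-284)/52 = -4*(-71/52) = 71/13 ≈ 5.4615)
b*(-45) + o(h, s(-4, 1)) = (71/13)*(-45) + 6*4 = -3195/13 + 24 = -2883/13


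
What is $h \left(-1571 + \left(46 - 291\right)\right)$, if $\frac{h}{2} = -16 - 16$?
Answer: $116224$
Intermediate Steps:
$h = -64$ ($h = 2 \left(-16 - 16\right) = 2 \left(-32\right) = -64$)
$h \left(-1571 + \left(46 - 291\right)\right) = - 64 \left(-1571 + \left(46 - 291\right)\right) = - 64 \left(-1571 - 245\right) = \left(-64\right) \left(-1816\right) = 116224$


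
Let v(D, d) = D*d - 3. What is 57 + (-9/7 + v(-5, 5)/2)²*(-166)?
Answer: -1897741/49 ≈ -38729.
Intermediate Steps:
v(D, d) = -3 + D*d
57 + (-9/7 + v(-5, 5)/2)²*(-166) = 57 + (-9/7 + (-3 - 5*5)/2)²*(-166) = 57 + (-9*⅐ + (-3 - 25)*(½))²*(-166) = 57 + (-9/7 - 28*½)²*(-166) = 57 + (-9/7 - 14)²*(-166) = 57 + (-107/7)²*(-166) = 57 + (11449/49)*(-166) = 57 - 1900534/49 = -1897741/49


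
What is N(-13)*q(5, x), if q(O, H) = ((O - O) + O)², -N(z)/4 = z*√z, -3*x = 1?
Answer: 1300*I*√13 ≈ 4687.2*I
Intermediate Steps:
x = -⅓ (x = -⅓*1 = -⅓ ≈ -0.33333)
N(z) = -4*z^(3/2) (N(z) = -4*z*√z = -4*z^(3/2))
q(O, H) = O² (q(O, H) = (0 + O)² = O²)
N(-13)*q(5, x) = -(-52)*I*√13*5² = -(-52)*I*√13*25 = (52*I*√13)*25 = 1300*I*√13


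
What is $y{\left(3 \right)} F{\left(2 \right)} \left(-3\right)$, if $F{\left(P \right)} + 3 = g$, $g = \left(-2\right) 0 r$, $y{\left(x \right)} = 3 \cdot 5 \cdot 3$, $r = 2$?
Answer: $405$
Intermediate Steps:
$y{\left(x \right)} = 45$ ($y{\left(x \right)} = 15 \cdot 3 = 45$)
$g = 0$ ($g = \left(-2\right) 0 \cdot 2 = 0 \cdot 2 = 0$)
$F{\left(P \right)} = -3$ ($F{\left(P \right)} = -3 + 0 = -3$)
$y{\left(3 \right)} F{\left(2 \right)} \left(-3\right) = 45 \left(-3\right) \left(-3\right) = \left(-135\right) \left(-3\right) = 405$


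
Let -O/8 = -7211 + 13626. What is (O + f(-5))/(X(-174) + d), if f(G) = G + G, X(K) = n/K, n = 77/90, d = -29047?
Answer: 803827800/454876097 ≈ 1.7671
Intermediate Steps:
O = -51320 (O = -8*(-7211 + 13626) = -8*6415 = -51320)
n = 77/90 (n = 77*(1/90) = 77/90 ≈ 0.85556)
X(K) = 77/(90*K)
f(G) = 2*G
(O + f(-5))/(X(-174) + d) = (-51320 + 2*(-5))/((77/90)/(-174) - 29047) = (-51320 - 10)/((77/90)*(-1/174) - 29047) = -51330/(-77/15660 - 29047) = -51330/(-454876097/15660) = -51330*(-15660/454876097) = 803827800/454876097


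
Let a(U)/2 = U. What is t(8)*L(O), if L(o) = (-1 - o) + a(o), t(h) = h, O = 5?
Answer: 32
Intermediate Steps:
a(U) = 2*U
L(o) = -1 + o (L(o) = (-1 - o) + 2*o = -1 + o)
t(8)*L(O) = 8*(-1 + 5) = 8*4 = 32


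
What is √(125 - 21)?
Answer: 2*√26 ≈ 10.198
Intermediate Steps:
√(125 - 21) = √104 = 2*√26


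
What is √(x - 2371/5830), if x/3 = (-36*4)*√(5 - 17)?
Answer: √(-13822930 - 29366409600*I*√3)/5830 ≈ 27.35 - 27.358*I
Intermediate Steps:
x = -864*I*√3 (x = 3*((-36*4)*√(5 - 17)) = 3*(-288*I*√3) = -864*I*√3 ≈ -1496.5*I)
√(x - 2371/5830) = √(-864*I*√3 - 2371/5830) = √(-2371/5830 - 864*I*√3)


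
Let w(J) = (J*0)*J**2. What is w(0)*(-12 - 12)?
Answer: 0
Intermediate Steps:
w(J) = 0 (w(J) = 0*J**2 = 0)
w(0)*(-12 - 12) = 0*(-12 - 12) = 0*(-24) = 0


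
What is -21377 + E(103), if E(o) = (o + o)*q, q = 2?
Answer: -20965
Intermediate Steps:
E(o) = 4*o (E(o) = (o + o)*2 = (2*o)*2 = 4*o)
-21377 + E(103) = -21377 + 4*103 = -21377 + 412 = -20965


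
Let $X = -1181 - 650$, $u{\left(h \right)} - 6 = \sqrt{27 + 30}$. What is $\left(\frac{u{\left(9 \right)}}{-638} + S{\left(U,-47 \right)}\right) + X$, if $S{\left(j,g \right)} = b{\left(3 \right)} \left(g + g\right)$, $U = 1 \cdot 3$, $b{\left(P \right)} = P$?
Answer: $- \frac{674050}{319} - \frac{\sqrt{57}}{638} \approx -2113.0$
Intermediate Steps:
$u{\left(h \right)} = 6 + \sqrt{57}$ ($u{\left(h \right)} = 6 + \sqrt{27 + 30} = 6 + \sqrt{57}$)
$U = 3$
$X = -1831$ ($X = -1181 - 650 = -1831$)
$S{\left(j,g \right)} = 6 g$ ($S{\left(j,g \right)} = 3 \left(g + g\right) = 3 \cdot 2 g = 6 g$)
$\left(\frac{u{\left(9 \right)}}{-638} + S{\left(U,-47 \right)}\right) + X = \left(\frac{6 + \sqrt{57}}{-638} + 6 \left(-47\right)\right) - 1831 = \left(\left(6 + \sqrt{57}\right) \left(- \frac{1}{638}\right) - 282\right) - 1831 = \left(\left(- \frac{3}{319} - \frac{\sqrt{57}}{638}\right) - 282\right) - 1831 = \left(- \frac{89961}{319} - \frac{\sqrt{57}}{638}\right) - 1831 = - \frac{674050}{319} - \frac{\sqrt{57}}{638}$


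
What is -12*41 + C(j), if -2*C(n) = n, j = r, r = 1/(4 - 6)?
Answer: -1967/4 ≈ -491.75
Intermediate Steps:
r = -½ (r = 1/(-2) = -½ ≈ -0.50000)
j = -½ ≈ -0.50000
C(n) = -n/2
-12*41 + C(j) = -12*41 - ½*(-½) = -492 + ¼ = -1967/4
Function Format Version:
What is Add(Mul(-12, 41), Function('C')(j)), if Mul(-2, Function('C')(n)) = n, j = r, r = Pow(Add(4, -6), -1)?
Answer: Rational(-1967, 4) ≈ -491.75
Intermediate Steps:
r = Rational(-1, 2) (r = Pow(-2, -1) = Rational(-1, 2) ≈ -0.50000)
j = Rational(-1, 2) ≈ -0.50000
Function('C')(n) = Mul(Rational(-1, 2), n)
Add(Mul(-12, 41), Function('C')(j)) = Add(Mul(-12, 41), Mul(Rational(-1, 2), Rational(-1, 2))) = Add(-492, Rational(1, 4)) = Rational(-1967, 4)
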